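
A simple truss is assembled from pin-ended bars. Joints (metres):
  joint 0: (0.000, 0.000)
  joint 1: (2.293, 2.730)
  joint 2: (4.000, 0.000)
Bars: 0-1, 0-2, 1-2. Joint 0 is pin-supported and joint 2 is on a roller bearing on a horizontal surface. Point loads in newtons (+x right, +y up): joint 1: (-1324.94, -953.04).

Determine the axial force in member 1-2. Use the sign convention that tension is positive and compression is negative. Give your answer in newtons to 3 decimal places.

N=3 nodes, M=3 members, R=3 reactions → 2N=6, M+R=6
member 0 (0-1): L=3.5652, (cx,cy)=(0.6432,0.7657)
member 1 (0-2): L=4.0000, (cx,cy)=(1.0000,0.0000)
member 2 (1-2): L=3.2197, (cx,cy)=(0.5302,-0.8479)
solve A·x = −loads:
  F[0-1] = -1712.0618 N (compression)
  F[0-2] = -223.8117 N (compression)
  F[1-2] = +422.1536 N (tension)
  Rx@0 = +1324.9400 N
  Ry@0 = +1310.9814 N
  Ry@2 = -357.9414 N

422.154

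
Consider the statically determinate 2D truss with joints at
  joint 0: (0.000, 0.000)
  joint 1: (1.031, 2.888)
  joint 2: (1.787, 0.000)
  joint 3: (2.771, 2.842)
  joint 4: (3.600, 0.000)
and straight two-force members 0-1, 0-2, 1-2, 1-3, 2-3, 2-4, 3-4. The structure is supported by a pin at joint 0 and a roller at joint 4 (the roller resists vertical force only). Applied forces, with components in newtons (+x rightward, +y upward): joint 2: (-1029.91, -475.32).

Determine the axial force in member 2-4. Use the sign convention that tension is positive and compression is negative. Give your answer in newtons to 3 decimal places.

N=5 nodes, M=7 members, R=3 reactions → 2N=10, M+R=10
member 0 (0-1): L=3.0665, (cx,cy)=(0.3362,0.9418)
member 1 (0-2): L=1.7870, (cx,cy)=(1.0000,0.0000)
member 2 (1-2): L=2.9853, (cx,cy)=(0.2532,-0.9674)
member 3 (1-3): L=1.7406, (cx,cy)=(0.9997,-0.0264)
member 4 (2-3): L=3.0075, (cx,cy)=(0.3272,0.9450)
member 5 (2-4): L=1.8130, (cx,cy)=(1.0000,0.0000)
member 6 (3-4): L=2.9604, (cx,cy)=(0.2800,-0.9600)
solve A·x = −loads:
  F[0-1] = -254.1728 N (compression)
  F[0-2] = -944.4539 N (compression)
  F[1-2] = +251.5181 N (tension)
  F[1-3] = -149.2026 N (compression)
  F[2-3] = +245.5130 N (tension)
  F[2-4] = +68.8238 N (tension)
  F[3-4] = -245.7765 N (compression)
  Rx@0 = +1029.9100 N
  Ry@0 = +239.3764 N
  Ry@4 = +235.9436 N

68.824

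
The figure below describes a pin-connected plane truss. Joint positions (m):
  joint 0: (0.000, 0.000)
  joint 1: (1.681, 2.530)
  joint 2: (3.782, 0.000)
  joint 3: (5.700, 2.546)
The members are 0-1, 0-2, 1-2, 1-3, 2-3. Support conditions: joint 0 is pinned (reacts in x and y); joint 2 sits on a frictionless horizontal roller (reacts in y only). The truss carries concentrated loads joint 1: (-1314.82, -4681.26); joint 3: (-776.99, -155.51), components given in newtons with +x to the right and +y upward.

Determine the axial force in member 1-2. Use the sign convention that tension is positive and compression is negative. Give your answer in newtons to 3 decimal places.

N=4 nodes, M=5 members, R=3 reactions → 2N=8, M+R=8
member 0 (0-1): L=3.0375, (cx,cy)=(0.5534,0.8329)
member 1 (0-2): L=3.7820, (cx,cy)=(1.0000,0.0000)
member 2 (1-2): L=3.2886, (cx,cy)=(0.6389,-0.7693)
member 3 (1-3): L=4.0190, (cx,cy)=(1.0000,0.0040)
member 4 (2-3): L=3.1876, (cx,cy)=(0.6017,0.7987)
solve A·x = −loads:
  F[0-1] = -4711.5732 N (compression)
  F[0-2] = +515.6123 N (tension)
  F[1-2] = -987.3395 N (compression)
  F[1-3] = -661.8284 N (compression)
  F[2-3] = -191.4007 N (compression)
  Rx@0 = +2091.8100 N
  Ry@0 = +3924.3179 N
  Ry@2 = +912.4521 N

-987.340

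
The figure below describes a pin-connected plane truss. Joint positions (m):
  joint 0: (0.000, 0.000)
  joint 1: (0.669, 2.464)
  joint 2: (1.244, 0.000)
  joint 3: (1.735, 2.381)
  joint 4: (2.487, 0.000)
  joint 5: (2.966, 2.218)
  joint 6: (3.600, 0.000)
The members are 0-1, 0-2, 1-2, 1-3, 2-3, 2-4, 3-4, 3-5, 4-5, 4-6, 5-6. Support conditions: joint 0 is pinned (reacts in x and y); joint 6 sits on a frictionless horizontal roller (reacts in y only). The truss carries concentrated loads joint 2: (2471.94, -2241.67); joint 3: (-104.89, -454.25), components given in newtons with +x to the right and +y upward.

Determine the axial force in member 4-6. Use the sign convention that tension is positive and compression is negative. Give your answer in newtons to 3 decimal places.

264.168

N=7 nodes, M=11 members, R=3 reactions → 2N=14, M+R=14
member 0 (0-1): L=2.5532, (cx,cy)=(0.2620,0.9651)
member 1 (0-2): L=1.2440, (cx,cy)=(1.0000,0.0000)
member 2 (1-2): L=2.5302, (cx,cy)=(0.2273,-0.9738)
member 3 (1-3): L=1.0692, (cx,cy)=(0.9970,-0.0776)
member 4 (2-3): L=2.4311, (cx,cy)=(0.2020,0.9794)
member 5 (2-4): L=1.2430, (cx,cy)=(1.0000,0.0000)
member 6 (3-4): L=2.4969, (cx,cy)=(0.3012,-0.9536)
member 7 (3-5): L=1.2417, (cx,cy)=(0.9913,-0.1313)
member 8 (4-5): L=2.2691, (cx,cy)=(0.2111,0.9775)
member 9 (4-6): L=1.1130, (cx,cy)=(1.0000,0.0000)
member 10 (5-6): L=2.3068, (cx,cy)=(0.2748,-0.9615)
solve A·x = −loads:
  F[0-1] = -1835.8917 N (compression)
  F[0-2] = +2848.0969 N (tension)
  F[1-2] = +1892.1927 N (tension)
  F[1-3] = -913.8138 N (compression)
  F[2-3] = +407.3809 N (tension)
  F[2-4] = +723.8892 N (tension)
  F[3-4] = -906.5634 N (compression)
  F[3-5] = -454.7951 N (compression)
  F[4-5] = +884.4014 N (tension)
  F[4-6] = +264.1681 N (tension)
  F[5-6] = -961.1858 N (compression)
  Rx@0 = -2367.0500 N
  Ry@0 = +1771.7483 N
  Ry@6 = +924.1717 N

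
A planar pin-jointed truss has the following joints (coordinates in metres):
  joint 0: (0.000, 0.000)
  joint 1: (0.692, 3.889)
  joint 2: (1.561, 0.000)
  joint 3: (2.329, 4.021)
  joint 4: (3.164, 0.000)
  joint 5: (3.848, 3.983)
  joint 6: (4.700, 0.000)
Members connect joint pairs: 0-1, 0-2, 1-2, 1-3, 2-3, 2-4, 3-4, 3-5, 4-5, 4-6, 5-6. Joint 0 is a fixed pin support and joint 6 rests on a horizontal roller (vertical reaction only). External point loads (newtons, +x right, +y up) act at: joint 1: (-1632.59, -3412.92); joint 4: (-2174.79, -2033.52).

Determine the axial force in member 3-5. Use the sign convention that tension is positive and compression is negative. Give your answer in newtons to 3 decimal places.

N=7 nodes, M=11 members, R=3 reactions → 2N=14, M+R=14
member 0 (0-1): L=3.9501, (cx,cy)=(0.1752,0.9845)
member 1 (0-2): L=1.5610, (cx,cy)=(1.0000,0.0000)
member 2 (1-2): L=3.9849, (cx,cy)=(0.2181,-0.9759)
member 3 (1-3): L=1.6423, (cx,cy)=(0.9968,0.0804)
member 4 (2-3): L=4.0937, (cx,cy)=(0.1876,0.9822)
member 5 (2-4): L=1.6030, (cx,cy)=(1.0000,0.0000)
member 6 (3-4): L=4.1068, (cx,cy)=(0.2033,-0.9791)
member 7 (3-5): L=1.5195, (cx,cy)=(0.9997,-0.0250)
member 8 (4-5): L=4.0413, (cx,cy)=(0.1693,0.9856)
member 9 (4-6): L=1.5360, (cx,cy)=(1.0000,0.0000)
member 10 (5-6): L=4.0731, (cx,cy)=(0.2092,-0.9779)
solve A·x = −loads:
  F[0-1] = -5003.2485 N (compression)
  F[0-2] = -2930.8808 N (compression)
  F[1-2] = +1584.1932 N (tension)
  F[1-3] = +411.9540 N (tension)
  F[2-3] = -1574.0132 N (compression)
  F[2-4] = -2290.1169 N (compression)
  F[3-4] = +1550.3392 N (tension)
  F[3-5] = -199.9539 N (compression)
  F[4-5] = +523.1115 N (tension)
  F[4-6] = +111.3536 N (tension)
  F[5-6] = -532.3415 N (compression)
  Rx@0 = +3807.3800 N
  Ry@0 = +4925.8750 N
  Ry@6 = +520.5650 N

-199.954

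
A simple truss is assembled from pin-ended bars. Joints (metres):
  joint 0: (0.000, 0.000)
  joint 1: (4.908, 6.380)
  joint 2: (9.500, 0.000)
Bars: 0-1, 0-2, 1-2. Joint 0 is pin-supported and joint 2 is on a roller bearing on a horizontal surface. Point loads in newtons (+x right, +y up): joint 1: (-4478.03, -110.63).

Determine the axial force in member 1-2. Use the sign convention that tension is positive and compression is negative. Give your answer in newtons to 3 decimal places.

3634.898

N=3 nodes, M=3 members, R=3 reactions → 2N=6, M+R=6
member 0 (0-1): L=8.0494, (cx,cy)=(0.6097,0.7926)
member 1 (0-2): L=9.5000, (cx,cy)=(1.0000,0.0000)
member 2 (1-2): L=7.8607, (cx,cy)=(0.5842,-0.8116)
solve A·x = −loads:
  F[0-1] = -3861.7265 N (compression)
  F[0-2] = -2123.4011 N (compression)
  F[1-2] = +3634.8985 N (tension)
  Rx@0 = +4478.0300 N
  Ry@0 = +3060.8257 N
  Ry@2 = -2950.1957 N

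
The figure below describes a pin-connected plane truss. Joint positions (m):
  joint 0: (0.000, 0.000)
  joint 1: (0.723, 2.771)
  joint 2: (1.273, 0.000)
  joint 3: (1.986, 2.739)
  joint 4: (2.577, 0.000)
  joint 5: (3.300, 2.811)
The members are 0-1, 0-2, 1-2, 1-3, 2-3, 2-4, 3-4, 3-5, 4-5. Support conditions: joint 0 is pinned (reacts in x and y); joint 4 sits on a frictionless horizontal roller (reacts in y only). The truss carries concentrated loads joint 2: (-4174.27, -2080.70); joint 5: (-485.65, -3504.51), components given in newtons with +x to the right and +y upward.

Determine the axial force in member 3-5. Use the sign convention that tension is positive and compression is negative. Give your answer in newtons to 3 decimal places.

N=6 nodes, M=9 members, R=3 reactions → 2N=12, M+R=12
member 0 (0-1): L=2.8638, (cx,cy)=(0.2525,0.9676)
member 1 (0-2): L=1.2730, (cx,cy)=(1.0000,0.0000)
member 2 (1-2): L=2.8251, (cx,cy)=(0.1947,-0.9809)
member 3 (1-3): L=1.2634, (cx,cy)=(0.9997,-0.0253)
member 4 (2-3): L=2.8303, (cx,cy)=(0.2519,0.9677)
member 5 (2-4): L=1.3040, (cx,cy)=(1.0000,0.0000)
member 6 (3-4): L=2.8020, (cx,cy)=(0.2109,-0.9775)
member 7 (3-5): L=1.3160, (cx,cy)=(0.9985,0.0547)
member 8 (4-5): L=2.9025, (cx,cy)=(0.2491,0.9685)
solve A·x = −loads:
  F[0-1] = -619.4591 N (compression)
  F[0-2] = -4503.5286 N (compression)
  F[1-2] = +618.2339 N (tension)
  F[1-3] = -276.8420 N (compression)
  F[2-3] = +1523.4286 N (tension)
  F[2-4] = -592.6766 N (compression)
  F[3-4] = -1491.7617 N (compression)
  F[3-5] = +422.2987 N (tension)
  F[4-5] = -3642.4291 N (compression)
  Rx@0 = +4659.9200 N
  Ry@0 = +599.3924 N
  Ry@4 = +4985.8176 N

422.299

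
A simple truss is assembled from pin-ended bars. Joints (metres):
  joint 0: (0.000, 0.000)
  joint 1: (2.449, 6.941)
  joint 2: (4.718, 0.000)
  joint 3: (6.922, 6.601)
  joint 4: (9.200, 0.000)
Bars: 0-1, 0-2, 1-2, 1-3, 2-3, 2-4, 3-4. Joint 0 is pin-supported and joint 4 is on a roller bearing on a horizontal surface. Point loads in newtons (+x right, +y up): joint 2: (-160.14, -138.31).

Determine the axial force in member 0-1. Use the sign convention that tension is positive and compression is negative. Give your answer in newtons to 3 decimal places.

-71.452

N=5 nodes, M=7 members, R=3 reactions → 2N=10, M+R=10
member 0 (0-1): L=7.3604, (cx,cy)=(0.3327,0.9430)
member 1 (0-2): L=4.7180, (cx,cy)=(1.0000,0.0000)
member 2 (1-2): L=7.3025, (cx,cy)=(0.3107,-0.9505)
member 3 (1-3): L=4.4859, (cx,cy)=(0.9971,-0.0758)
member 4 (2-3): L=6.9592, (cx,cy)=(0.3167,0.9485)
member 5 (2-4): L=4.4820, (cx,cy)=(1.0000,0.0000)
member 6 (3-4): L=6.9830, (cx,cy)=(0.3262,-0.9453)
solve A·x = −loads:
  F[0-1] = -71.4522 N (compression)
  F[0-2] = -136.3659 N (compression)
  F[1-2] = +74.6459 N (tension)
  F[1-3] = -47.1034 N (compression)
  F[2-3] = +71.0143 N (tension)
  F[2-4] = +24.4775 N (tension)
  F[3-4] = -75.0338 N (compression)
  Rx@0 = +160.1400 N
  Ry@0 = +67.3810 N
  Ry@4 = +70.9290 N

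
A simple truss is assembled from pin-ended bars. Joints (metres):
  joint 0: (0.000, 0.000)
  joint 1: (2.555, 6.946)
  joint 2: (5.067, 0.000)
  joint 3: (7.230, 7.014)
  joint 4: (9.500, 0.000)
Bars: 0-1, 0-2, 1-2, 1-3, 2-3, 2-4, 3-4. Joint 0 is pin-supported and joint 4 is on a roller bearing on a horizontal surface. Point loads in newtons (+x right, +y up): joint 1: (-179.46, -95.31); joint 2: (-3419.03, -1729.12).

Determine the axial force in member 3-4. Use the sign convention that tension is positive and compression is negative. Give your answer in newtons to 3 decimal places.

-858.383

N=5 nodes, M=7 members, R=3 reactions → 2N=10, M+R=10
member 0 (0-1): L=7.4010, (cx,cy)=(0.3452,0.9385)
member 1 (0-2): L=5.0670, (cx,cy)=(1.0000,0.0000)
member 2 (1-2): L=7.3863, (cx,cy)=(0.3401,-0.9404)
member 3 (1-3): L=4.6755, (cx,cy)=(0.9999,0.0145)
member 4 (2-3): L=7.3399, (cx,cy)=(0.2947,0.9556)
member 5 (2-4): L=4.4330, (cx,cy)=(1.0000,0.0000)
member 6 (3-4): L=7.3722, (cx,cy)=(0.3079,-0.9514)
solve A·x = −loads:
  F[0-1] = -1073.7667 N (compression)
  F[0-2] = -3227.8008 N (compression)
  F[1-2] = +962.2581 N (tension)
  F[1-3] = -518.5386 N (compression)
  F[2-3] = +862.5211 N (tension)
  F[2-4] = +264.3083 N (tension)
  F[3-4] = -858.3831 N (compression)
  Rx@0 = +3598.4900 N
  Ry@0 = +1007.7522 N
  Ry@4 = +816.6778 N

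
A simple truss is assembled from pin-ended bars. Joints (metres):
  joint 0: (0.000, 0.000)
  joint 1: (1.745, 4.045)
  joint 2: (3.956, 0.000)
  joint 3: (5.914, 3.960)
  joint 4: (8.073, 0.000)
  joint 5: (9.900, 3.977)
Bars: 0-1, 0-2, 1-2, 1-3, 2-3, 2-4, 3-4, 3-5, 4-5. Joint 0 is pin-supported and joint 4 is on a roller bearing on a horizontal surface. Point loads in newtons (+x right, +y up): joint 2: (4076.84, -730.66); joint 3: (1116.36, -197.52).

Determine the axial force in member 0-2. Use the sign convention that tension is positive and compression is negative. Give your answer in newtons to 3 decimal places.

5140.500

N=6 nodes, M=9 members, R=3 reactions → 2N=12, M+R=12
member 0 (0-1): L=4.4053, (cx,cy)=(0.3961,0.9182)
member 1 (0-2): L=3.9560, (cx,cy)=(1.0000,0.0000)
member 2 (1-2): L=4.6098, (cx,cy)=(0.4796,-0.8775)
member 3 (1-3): L=4.1699, (cx,cy)=(0.9998,-0.0204)
member 4 (2-3): L=4.4176, (cx,cy)=(0.4432,0.8964)
member 5 (2-4): L=4.1170, (cx,cy)=(1.0000,0.0000)
member 6 (3-4): L=4.5103, (cx,cy)=(0.4787,-0.8780)
member 7 (3-5): L=3.9860, (cx,cy)=(1.0000,0.0043)
member 8 (4-5): L=4.3766, (cx,cy)=(0.4174,0.9087)
solve A·x = −loads:
  F[0-1] = +133.0445 N (tension)
  F[0-2] = +5140.4998 N (tension)
  F[1-2] = -142.0275 N (compression)
  F[1-3] = +120.8456 N (tension)
  F[2-3] = +954.1224 N (tension)
  F[2-4] = +572.6485 N (tension)
  F[3-4] = -1196.3044 N (compression)
  F[3-5] = +0.0000 N (tension)
  F[4-5] = -0.0000 N (compression)
  Rx@0 = -5193.2000 N
  Ry@0 = -122.1619 N
  Ry@4 = +1050.3419 N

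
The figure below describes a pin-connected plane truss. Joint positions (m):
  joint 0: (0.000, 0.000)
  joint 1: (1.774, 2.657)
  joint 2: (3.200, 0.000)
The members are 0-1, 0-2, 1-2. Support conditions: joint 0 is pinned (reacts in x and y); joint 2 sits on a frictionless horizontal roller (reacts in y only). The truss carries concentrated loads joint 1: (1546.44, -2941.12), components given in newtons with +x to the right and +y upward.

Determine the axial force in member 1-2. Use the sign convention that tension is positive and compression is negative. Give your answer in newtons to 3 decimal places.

-3307.736

N=3 nodes, M=3 members, R=3 reactions → 2N=6, M+R=6
member 0 (0-1): L=3.1948, (cx,cy)=(0.5553,0.8317)
member 1 (0-2): L=3.2000, (cx,cy)=(1.0000,0.0000)
member 2 (1-2): L=3.0155, (cx,cy)=(0.4729,-0.8811)
solve A·x = −loads:
  F[0-1] = -31.9938 N (compression)
  F[0-2] = +1564.2055 N (tension)
  F[1-2] = -3307.7361 N (compression)
  Rx@0 = -1546.4400 N
  Ry@0 = +26.6081 N
  Ry@2 = +2914.5119 N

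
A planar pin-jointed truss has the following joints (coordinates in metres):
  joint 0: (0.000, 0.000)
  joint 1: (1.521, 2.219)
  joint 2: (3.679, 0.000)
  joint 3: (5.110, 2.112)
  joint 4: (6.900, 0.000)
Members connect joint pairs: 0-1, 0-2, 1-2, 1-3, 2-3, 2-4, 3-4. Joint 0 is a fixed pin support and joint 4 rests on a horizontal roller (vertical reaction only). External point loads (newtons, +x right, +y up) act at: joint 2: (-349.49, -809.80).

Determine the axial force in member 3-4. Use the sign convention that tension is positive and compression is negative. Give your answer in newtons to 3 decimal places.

N=5 nodes, M=7 members, R=3 reactions → 2N=10, M+R=10
member 0 (0-1): L=2.6902, (cx,cy)=(0.5654,0.8248)
member 1 (0-2): L=3.6790, (cx,cy)=(1.0000,0.0000)
member 2 (1-2): L=3.0953, (cx,cy)=(0.6972,-0.7169)
member 3 (1-3): L=3.5906, (cx,cy)=(0.9996,-0.0298)
member 4 (2-3): L=2.5511, (cx,cy)=(0.5609,0.8279)
member 5 (2-4): L=3.2210, (cx,cy)=(1.0000,0.0000)
member 6 (3-4): L=2.7685, (cx,cy)=(0.6466,-0.7629)
solve A·x = −loads:
  F[0-1] = -458.3038 N (compression)
  F[0-2] = -90.3757 N (compression)
  F[1-2] = +554.1525 N (tension)
  F[1-3] = -645.7476 N (compression)
  F[2-3] = +498.3086 N (tension)
  F[2-4] = +365.9465 N (tension)
  F[3-4] = -565.9923 N (compression)
  Rx@0 = +349.4900 N
  Ry@0 = +378.0240 N
  Ry@4 = +431.7760 N

-565.992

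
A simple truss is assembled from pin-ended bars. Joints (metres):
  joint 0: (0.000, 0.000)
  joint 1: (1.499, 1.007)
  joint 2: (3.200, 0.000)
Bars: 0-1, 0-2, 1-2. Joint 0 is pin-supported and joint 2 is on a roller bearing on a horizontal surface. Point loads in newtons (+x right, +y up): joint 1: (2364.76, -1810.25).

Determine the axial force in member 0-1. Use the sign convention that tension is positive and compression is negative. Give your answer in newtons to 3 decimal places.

-391.116

N=3 nodes, M=3 members, R=3 reactions → 2N=6, M+R=6
member 0 (0-1): L=1.8058, (cx,cy)=(0.8301,0.5576)
member 1 (0-2): L=3.2000, (cx,cy)=(1.0000,0.0000)
member 2 (1-2): L=1.9767, (cx,cy)=(0.8605,-0.5094)
solve A·x = −loads:
  F[0-1] = -391.1165 N (compression)
  F[0-2] = +2689.4202 N (tension)
  F[1-2] = -3125.3673 N (compression)
  Rx@0 = -2364.7600 N
  Ry@0 = +218.1006 N
  Ry@2 = +1592.1494 N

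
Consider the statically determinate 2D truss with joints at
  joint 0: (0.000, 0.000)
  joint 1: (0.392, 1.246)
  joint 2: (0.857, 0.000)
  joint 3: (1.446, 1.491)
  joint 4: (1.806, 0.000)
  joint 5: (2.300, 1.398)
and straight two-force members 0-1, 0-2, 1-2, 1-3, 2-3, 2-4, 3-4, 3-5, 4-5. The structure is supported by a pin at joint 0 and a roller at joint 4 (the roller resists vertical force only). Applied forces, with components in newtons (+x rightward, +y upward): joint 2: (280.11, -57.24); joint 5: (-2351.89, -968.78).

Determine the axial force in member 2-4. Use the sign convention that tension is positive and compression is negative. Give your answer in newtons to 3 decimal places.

N=6 nodes, M=9 members, R=3 reactions → 2N=12, M+R=12
member 0 (0-1): L=1.3062, (cx,cy)=(0.3001,0.9539)
member 1 (0-2): L=0.8570, (cx,cy)=(1.0000,0.0000)
member 2 (1-2): L=1.3299, (cx,cy)=(0.3496,-0.9369)
member 3 (1-3): L=1.0821, (cx,cy)=(0.9740,0.2264)
member 4 (2-3): L=1.6031, (cx,cy)=(0.3674,0.9301)
member 5 (2-4): L=0.9490, (cx,cy)=(1.0000,0.0000)
member 6 (3-4): L=1.5338, (cx,cy)=(0.2347,-0.9721)
member 7 (3-5): L=0.8590, (cx,cy)=(0.9941,-0.1083)
member 8 (4-5): L=1.4827, (cx,cy)=(0.3332,0.9429)
solve A·x = −loads:
  F[0-1] = -1662.2716 N (compression)
  F[0-2] = -1572.9235 N (compression)
  F[1-2] = +1443.4832 N (tension)
  F[1-3] = -1030.3110 N (compression)
  F[2-3] = -1392.5304 N (compression)
  F[2-4] = -836.7076 N (compression)
  F[3-4] = +1789.1173 N (tension)
  F[3-5] = -1946.5362 N (compression)
  F[4-5] = -1250.9846 N (compression)
  Rx@0 = +2071.7800 N
  Ry@0 = +1585.6510 N
  Ry@4 = -559.6310 N

-836.708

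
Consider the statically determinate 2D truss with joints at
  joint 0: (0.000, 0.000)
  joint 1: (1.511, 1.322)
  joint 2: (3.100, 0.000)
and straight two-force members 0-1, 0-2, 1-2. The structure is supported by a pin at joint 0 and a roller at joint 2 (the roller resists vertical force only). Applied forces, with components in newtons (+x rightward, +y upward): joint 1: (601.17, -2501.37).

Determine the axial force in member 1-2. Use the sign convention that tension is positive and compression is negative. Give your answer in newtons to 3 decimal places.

-2307.169

N=3 nodes, M=3 members, R=3 reactions → 2N=6, M+R=6
member 0 (0-1): L=2.0077, (cx,cy)=(0.7526,0.6585)
member 1 (0-2): L=3.1000, (cx,cy)=(1.0000,0.0000)
member 2 (1-2): L=2.0670, (cx,cy)=(0.7687,-0.6396)
solve A·x = −loads:
  F[0-1] = -1557.8310 N (compression)
  F[0-2] = +1773.6053 N (tension)
  F[1-2] = -2307.1693 N (compression)
  Rx@0 = -601.1700 N
  Ry@0 = +1025.7839 N
  Ry@2 = +1475.5861 N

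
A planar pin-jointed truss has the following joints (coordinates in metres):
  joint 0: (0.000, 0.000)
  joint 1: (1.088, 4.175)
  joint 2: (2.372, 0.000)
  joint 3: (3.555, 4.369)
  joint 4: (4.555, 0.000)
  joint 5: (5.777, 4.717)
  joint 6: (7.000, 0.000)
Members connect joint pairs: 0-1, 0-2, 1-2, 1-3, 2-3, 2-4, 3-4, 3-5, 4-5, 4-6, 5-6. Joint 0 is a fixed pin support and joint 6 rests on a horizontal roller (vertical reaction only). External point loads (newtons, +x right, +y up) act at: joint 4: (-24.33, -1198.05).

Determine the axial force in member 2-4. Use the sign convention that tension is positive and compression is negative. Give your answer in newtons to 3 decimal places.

316.167

N=7 nodes, M=11 members, R=3 reactions → 2N=14, M+R=14
member 0 (0-1): L=4.3144, (cx,cy)=(0.2522,0.9677)
member 1 (0-2): L=2.3720, (cx,cy)=(1.0000,0.0000)
member 2 (1-2): L=4.3680, (cx,cy)=(0.2940,-0.9558)
member 3 (1-3): L=2.4746, (cx,cy)=(0.9969,0.0784)
member 4 (2-3): L=4.5263, (cx,cy)=(0.2614,0.9652)
member 5 (2-4): L=2.1830, (cx,cy)=(1.0000,0.0000)
member 6 (3-4): L=4.4820, (cx,cy)=(0.2231,-0.9748)
member 7 (3-5): L=2.2491, (cx,cy)=(0.9880,0.1547)
member 8 (4-5): L=4.8727, (cx,cy)=(0.2508,0.9680)
member 9 (4-6): L=2.4450, (cx,cy)=(1.0000,0.0000)
member 10 (5-6): L=4.8730, (cx,cy)=(0.2510,-0.9680)
solve A·x = −loads:
  F[0-1] = -432.4376 N (compression)
  F[0-2] = +84.7206 N (tension)
  F[1-2] = +418.7064 N (tension)
  F[1-3] = -232.8490 N (compression)
  F[2-3] = -414.6189 N (compression)
  F[2-4] = +316.1670 N (tension)
  F[3-4] = +361.6141 N (tension)
  F[3-5] = -426.3129 N (compression)
  F[4-5] = +873.4647 N (tension)
  F[4-6] = +202.1277 N (tension)
  F[5-6] = -805.3654 N (compression)
  Rx@0 = +24.3300 N
  Ry@0 = +418.4618 N
  Ry@6 = +779.5883 N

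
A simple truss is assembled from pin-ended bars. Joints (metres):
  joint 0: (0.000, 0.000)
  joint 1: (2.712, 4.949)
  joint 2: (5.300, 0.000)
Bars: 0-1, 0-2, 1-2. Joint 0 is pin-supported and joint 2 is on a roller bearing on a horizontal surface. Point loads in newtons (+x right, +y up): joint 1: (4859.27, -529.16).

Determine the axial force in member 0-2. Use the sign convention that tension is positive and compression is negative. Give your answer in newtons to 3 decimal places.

N=3 nodes, M=3 members, R=3 reactions → 2N=6, M+R=6
member 0 (0-1): L=5.6434, (cx,cy)=(0.4806,0.8770)
member 1 (0-2): L=5.3000, (cx,cy)=(1.0000,0.0000)
member 2 (1-2): L=5.5848, (cx,cy)=(0.4634,-0.8862)
solve A·x = −loads:
  F[0-1] = +4879.4372 N (tension)
  F[0-2] = +2514.3856 N (tension)
  F[1-2] = -5425.9739 N (compression)
  Rx@0 = -4859.2700 N
  Ry@0 = -4279.0681 N
  Ry@2 = +4808.2281 N

2514.386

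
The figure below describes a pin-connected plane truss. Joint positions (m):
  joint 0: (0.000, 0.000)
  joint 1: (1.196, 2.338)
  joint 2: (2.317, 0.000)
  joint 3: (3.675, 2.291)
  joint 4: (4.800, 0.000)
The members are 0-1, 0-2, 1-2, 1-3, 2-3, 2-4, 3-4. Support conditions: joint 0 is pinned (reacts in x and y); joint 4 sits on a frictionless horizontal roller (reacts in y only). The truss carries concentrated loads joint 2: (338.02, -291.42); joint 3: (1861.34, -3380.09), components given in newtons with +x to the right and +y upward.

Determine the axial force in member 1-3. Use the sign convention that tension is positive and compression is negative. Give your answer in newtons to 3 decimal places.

-54.571

N=5 nodes, M=7 members, R=3 reactions → 2N=10, M+R=10
member 0 (0-1): L=2.6261, (cx,cy)=(0.4554,0.8903)
member 1 (0-2): L=2.3170, (cx,cy)=(1.0000,0.0000)
member 2 (1-2): L=2.5929, (cx,cy)=(0.4323,-0.9017)
member 3 (1-3): L=2.4794, (cx,cy)=(0.9998,-0.0190)
member 4 (2-3): L=2.6632, (cx,cy)=(0.5099,0.8602)
member 5 (2-4): L=2.4830, (cx,cy)=(1.0000,0.0000)
member 6 (3-4): L=2.5523, (cx,cy)=(0.4408,-0.8976)
solve A·x = −loads:
  F[0-1] = -61.2794 N (compression)
  F[0-2] = +2227.2679 N (tension)
  F[1-2] = +61.6497 N (tension)
  F[1-3] = -54.5714 N (compression)
  F[2-3] = +274.1473 N (tension)
  F[2-4] = +1776.1125 N (tension)
  F[3-4] = -4029.5079 N (compression)
  Rx@0 = -2199.3600 N
  Ry@0 = +54.5557 N
  Ry@4 = +3616.9543 N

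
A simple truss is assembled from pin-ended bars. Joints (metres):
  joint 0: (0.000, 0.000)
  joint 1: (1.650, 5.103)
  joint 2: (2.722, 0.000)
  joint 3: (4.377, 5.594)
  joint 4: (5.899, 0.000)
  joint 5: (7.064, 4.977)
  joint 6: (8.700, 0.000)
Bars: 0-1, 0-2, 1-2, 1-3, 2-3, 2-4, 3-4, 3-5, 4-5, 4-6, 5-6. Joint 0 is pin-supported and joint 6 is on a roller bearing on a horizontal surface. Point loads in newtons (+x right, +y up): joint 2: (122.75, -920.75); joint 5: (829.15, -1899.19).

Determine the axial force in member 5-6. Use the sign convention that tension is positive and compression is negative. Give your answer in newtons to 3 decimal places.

-2425.772

N=7 nodes, M=11 members, R=3 reactions → 2N=14, M+R=14
member 0 (0-1): L=5.3631, (cx,cy)=(0.3077,0.9515)
member 1 (0-2): L=2.7220, (cx,cy)=(1.0000,0.0000)
member 2 (1-2): L=5.2144, (cx,cy)=(0.2056,-0.9786)
member 3 (1-3): L=2.7709, (cx,cy)=(0.9842,0.1772)
member 4 (2-3): L=5.8337, (cx,cy)=(0.2837,0.9589)
member 5 (2-4): L=3.1770, (cx,cy)=(1.0000,0.0000)
member 6 (3-4): L=5.7974, (cx,cy)=(0.2625,-0.9649)
member 7 (3-5): L=2.7569, (cx,cy)=(0.9746,-0.2238)
member 8 (4-5): L=5.1115, (cx,cy)=(0.2279,0.9737)
member 9 (4-6): L=2.8010, (cx,cy)=(1.0000,0.0000)
member 10 (5-6): L=5.2390, (cx,cy)=(0.3123,-0.9500)
solve A·x = −loads:
  F[0-1] = -541.7520 N (compression)
  F[0-2] = +1118.5735 N (tension)
  F[1-2] = +477.9831 N (tension)
  F[1-3] = -269.2000 N (compression)
  F[2-3] = +472.3855 N (tension)
  F[2-4] = +960.0753 N (tension)
  F[3-4] = -414.7630 N (compression)
  F[3-5] = -22.6096 N (compression)
  F[4-5] = +411.0323 N (tension)
  F[4-6] = +757.5052 N (tension)
  F[5-6] = -2425.7720 N (compression)
  Rx@0 = -951.9000 N
  Ry@0 = +515.4757 N
  Ry@6 = +2304.4643 N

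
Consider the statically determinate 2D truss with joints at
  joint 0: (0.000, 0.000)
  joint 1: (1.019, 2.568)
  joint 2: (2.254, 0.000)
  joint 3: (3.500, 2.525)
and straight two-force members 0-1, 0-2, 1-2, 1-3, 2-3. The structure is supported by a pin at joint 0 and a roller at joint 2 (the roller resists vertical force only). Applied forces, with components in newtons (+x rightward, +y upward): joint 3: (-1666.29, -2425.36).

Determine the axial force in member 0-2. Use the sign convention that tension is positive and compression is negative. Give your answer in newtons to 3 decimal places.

N=4 nodes, M=5 members, R=3 reactions → 2N=8, M+R=8
member 0 (0-1): L=2.7628, (cx,cy)=(0.3688,0.9295)
member 1 (0-2): L=2.2540, (cx,cy)=(1.0000,0.0000)
member 2 (1-2): L=2.8495, (cx,cy)=(0.4334,-0.9012)
member 3 (1-3): L=2.4814, (cx,cy)=(0.9998,-0.0173)
member 4 (2-3): L=2.8157, (cx,cy)=(0.4425,0.8968)
solve A·x = −loads:
  F[0-1] = -565.7925 N (compression)
  F[0-2] = -1457.6084 N (compression)
  F[1-2] = +592.5099 N (tension)
  F[1-3] = -465.5477 N (compression)
  F[2-3] = -2713.5805 N (compression)
  Rx@0 = +1666.2900 N
  Ry@0 = +525.9023 N
  Ry@2 = +1899.4577 N

-1457.608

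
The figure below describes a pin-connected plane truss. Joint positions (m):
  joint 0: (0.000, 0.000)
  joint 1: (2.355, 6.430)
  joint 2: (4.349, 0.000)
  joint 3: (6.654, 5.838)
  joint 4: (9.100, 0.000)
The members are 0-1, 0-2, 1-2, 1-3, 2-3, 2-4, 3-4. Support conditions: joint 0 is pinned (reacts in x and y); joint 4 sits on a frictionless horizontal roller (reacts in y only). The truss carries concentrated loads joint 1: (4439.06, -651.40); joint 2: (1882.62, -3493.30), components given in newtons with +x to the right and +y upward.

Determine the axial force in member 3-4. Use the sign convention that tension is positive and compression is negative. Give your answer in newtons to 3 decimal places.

-5393.669

N=5 nodes, M=7 members, R=3 reactions → 2N=10, M+R=10
member 0 (0-1): L=6.8477, (cx,cy)=(0.3439,0.9390)
member 1 (0-2): L=4.3490, (cx,cy)=(1.0000,0.0000)
member 2 (1-2): L=6.7321, (cx,cy)=(0.2962,-0.9551)
member 3 (1-3): L=4.3396, (cx,cy)=(0.9907,-0.1364)
member 4 (2-3): L=6.2766, (cx,cy)=(0.3672,0.9301)
member 5 (2-4): L=4.7510, (cx,cy)=(1.0000,0.0000)
member 6 (3-4): L=6.3297, (cx,cy)=(0.3864,-0.9223)
solve A·x = −loads:
  F[0-1] = +883.8930 N (tension)
  F[0-2] = +6017.6992 N (tension)
  F[1-2] = -997.3863 N (compression)
  F[1-3] = -3875.8946 N (compression)
  F[2-3] = +4779.9210 N (tension)
  F[2-4] = +2084.2859 N (tension)
  F[3-4] = -5393.6688 N (compression)
  Rx@0 = -6321.6800 N
  Ry@0 = -829.9774 N
  Ry@4 = +4974.6774 N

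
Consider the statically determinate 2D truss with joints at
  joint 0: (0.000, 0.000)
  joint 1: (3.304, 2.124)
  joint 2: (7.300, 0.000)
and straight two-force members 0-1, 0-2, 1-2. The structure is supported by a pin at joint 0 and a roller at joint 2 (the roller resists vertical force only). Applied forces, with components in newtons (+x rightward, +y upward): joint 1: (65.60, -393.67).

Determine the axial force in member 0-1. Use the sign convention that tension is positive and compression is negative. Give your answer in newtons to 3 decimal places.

-363.207

N=3 nodes, M=3 members, R=3 reactions → 2N=6, M+R=6
member 0 (0-1): L=3.9278, (cx,cy)=(0.8412,0.5408)
member 1 (0-2): L=7.3000, (cx,cy)=(1.0000,0.0000)
member 2 (1-2): L=4.5254, (cx,cy)=(0.8830,-0.4693)
solve A·x = −loads:
  F[0-1] = -363.2071 N (compression)
  F[0-2] = +371.1220 N (tension)
  F[1-2] = -420.2906 N (compression)
  Rx@0 = -65.6000 N
  Ry@0 = +196.4070 N
  Ry@2 = +197.2630 N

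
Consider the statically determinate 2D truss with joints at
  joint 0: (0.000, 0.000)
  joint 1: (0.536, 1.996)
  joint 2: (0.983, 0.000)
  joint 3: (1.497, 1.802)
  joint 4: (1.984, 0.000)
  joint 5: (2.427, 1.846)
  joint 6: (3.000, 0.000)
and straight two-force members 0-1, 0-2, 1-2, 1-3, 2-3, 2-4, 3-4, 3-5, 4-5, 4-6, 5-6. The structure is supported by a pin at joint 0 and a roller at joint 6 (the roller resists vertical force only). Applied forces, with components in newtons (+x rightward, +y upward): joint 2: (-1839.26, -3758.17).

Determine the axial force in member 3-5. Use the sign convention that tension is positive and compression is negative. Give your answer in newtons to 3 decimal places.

N=7 nodes, M=11 members, R=3 reactions → 2N=14, M+R=14
member 0 (0-1): L=2.0667, (cx,cy)=(0.2593,0.9658)
member 1 (0-2): L=0.9830, (cx,cy)=(1.0000,0.0000)
member 2 (1-2): L=2.0454, (cx,cy)=(0.2185,-0.9758)
member 3 (1-3): L=0.9804, (cx,cy)=(0.9802,-0.1979)
member 4 (2-3): L=1.8739, (cx,cy)=(0.2743,0.9616)
member 5 (2-4): L=1.0010, (cx,cy)=(1.0000,0.0000)
member 6 (3-4): L=1.8666, (cx,cy)=(0.2609,-0.9654)
member 7 (3-5): L=0.9310, (cx,cy)=(0.9989,0.0473)
member 8 (4-5): L=1.8984, (cx,cy)=(0.2334,0.9724)
member 9 (4-6): L=1.0160, (cx,cy)=(1.0000,0.0000)
member 10 (5-6): L=1.9329, (cx,cy)=(0.2964,-0.9550)
solve A·x = −loads:
  F[0-1] = -2616.2617 N (compression)
  F[0-2] = -1160.7358 N (compression)
  F[1-2] = +2858.9482 N (tension)
  F[1-3] = -1329.5955 N (compression)
  F[2-3] = +1006.9468 N (tension)
  F[2-4] = +1027.1004 N (tension)
  F[3-4] = -1309.2025 N (compression)
  F[3-5] = -686.3021 N (compression)
  F[4-5] = +1299.7442 N (tension)
  F[4-6] = +382.2360 N (tension)
  F[5-6] = -1289.3863 N (compression)
  Rx@0 = +1839.2600 N
  Ry@0 = +2526.7430 N
  Ry@6 = +1231.4270 N

-686.302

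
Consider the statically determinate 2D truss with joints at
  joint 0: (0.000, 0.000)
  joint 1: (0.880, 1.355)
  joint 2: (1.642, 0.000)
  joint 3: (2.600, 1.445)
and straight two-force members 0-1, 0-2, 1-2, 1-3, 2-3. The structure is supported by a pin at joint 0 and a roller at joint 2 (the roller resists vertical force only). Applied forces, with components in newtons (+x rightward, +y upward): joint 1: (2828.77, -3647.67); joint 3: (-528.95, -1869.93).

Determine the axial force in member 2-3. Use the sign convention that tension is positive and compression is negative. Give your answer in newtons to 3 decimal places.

N=4 nodes, M=5 members, R=3 reactions → 2N=8, M+R=8
member 0 (0-1): L=1.6157, (cx,cy)=(0.5447,0.8387)
member 1 (0-2): L=1.6420, (cx,cy)=(1.0000,0.0000)
member 2 (1-2): L=1.5546, (cx,cy)=(0.4902,-0.8716)
member 3 (1-3): L=1.7224, (cx,cy)=(0.9986,0.0523)
member 4 (2-3): L=1.7337, (cx,cy)=(0.5526,0.8335)
solve A·x = −loads:
  F[0-1] = +1510.8274 N (tension)
  F[0-2] = +1476.9298 N (tension)
  F[1-2] = -5594.3719 N (compression)
  F[1-3] = +737.3187 N (tension)
  F[2-3] = -2289.7812 N (compression)
  Rx@0 = -2299.8200 N
  Ry@0 = -1267.0639 N
  Ry@2 = +6784.6639 N

-2289.781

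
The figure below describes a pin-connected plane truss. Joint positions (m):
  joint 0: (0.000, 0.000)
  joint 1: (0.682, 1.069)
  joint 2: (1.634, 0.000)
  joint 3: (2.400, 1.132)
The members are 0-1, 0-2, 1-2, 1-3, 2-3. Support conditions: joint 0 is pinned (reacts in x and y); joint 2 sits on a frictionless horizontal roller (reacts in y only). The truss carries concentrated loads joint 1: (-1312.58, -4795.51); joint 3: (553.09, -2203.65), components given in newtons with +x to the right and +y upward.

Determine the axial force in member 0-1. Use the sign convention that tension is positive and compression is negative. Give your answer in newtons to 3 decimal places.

-2652.842

N=4 nodes, M=5 members, R=3 reactions → 2N=8, M+R=8
member 0 (0-1): L=1.2680, (cx,cy)=(0.5378,0.8430)
member 1 (0-2): L=1.6340, (cx,cy)=(1.0000,0.0000)
member 2 (1-2): L=1.4315, (cx,cy)=(0.6651,-0.7468)
member 3 (1-3): L=1.7192, (cx,cy)=(0.9993,0.0366)
member 4 (2-3): L=1.3668, (cx,cy)=(0.5604,0.8282)
solve A·x = −loads:
  F[0-1] = -2652.8422 N (compression)
  F[0-2] = +667.3271 N (tension)
  F[1-2] = -3323.7837 N (compression)
  F[1-3] = +2097.6786 N (tension)
  F[2-3] = -2753.5761 N (compression)
  Rx@0 = +759.4900 N
  Ry@0 = +2236.4625 N
  Ry@2 = +4762.6975 N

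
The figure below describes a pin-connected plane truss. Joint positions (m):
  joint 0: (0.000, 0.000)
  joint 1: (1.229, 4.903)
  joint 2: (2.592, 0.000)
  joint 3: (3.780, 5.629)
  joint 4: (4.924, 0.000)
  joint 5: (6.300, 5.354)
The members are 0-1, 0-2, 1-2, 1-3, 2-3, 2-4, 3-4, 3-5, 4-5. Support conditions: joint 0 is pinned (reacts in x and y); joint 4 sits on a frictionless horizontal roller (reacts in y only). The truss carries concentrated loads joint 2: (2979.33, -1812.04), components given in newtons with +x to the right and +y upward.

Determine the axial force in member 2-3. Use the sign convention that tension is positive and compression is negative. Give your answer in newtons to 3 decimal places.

N=6 nodes, M=9 members, R=3 reactions → 2N=12, M+R=12
member 0 (0-1): L=5.0547, (cx,cy)=(0.2431,0.9700)
member 1 (0-2): L=2.5920, (cx,cy)=(1.0000,0.0000)
member 2 (1-2): L=5.0889, (cx,cy)=(0.2678,-0.9635)
member 3 (1-3): L=2.6523, (cx,cy)=(0.9618,0.2737)
member 4 (2-3): L=5.7530, (cx,cy)=(0.2065,0.9784)
member 5 (2-4): L=2.3320, (cx,cy)=(1.0000,0.0000)
member 6 (3-4): L=5.7441, (cx,cy)=(0.1992,-0.9800)
member 7 (3-5): L=2.5350, (cx,cy)=(0.9941,-0.1085)
member 8 (4-5): L=5.5280, (cx,cy)=(0.2489,0.9685)
solve A·x = −loads:
  F[0-1] = -884.7296 N (compression)
  F[0-2] = +3194.4438 N (tension)
  F[1-2] = +766.5365 N (tension)
  F[1-3] = -437.1145 N (compression)
  F[2-3] = +1097.1571 N (tension)
  F[2-4] = +193.8561 N (tension)
  F[3-4] = -973.3599 N (compression)
  F[3-5] = -0.0000 N (compression)
  F[4-5] = +0.0000 N (tension)
  Rx@0 = -2979.3300 N
  Ry@0 = +858.1798 N
  Ry@4 = +953.8602 N

1097.157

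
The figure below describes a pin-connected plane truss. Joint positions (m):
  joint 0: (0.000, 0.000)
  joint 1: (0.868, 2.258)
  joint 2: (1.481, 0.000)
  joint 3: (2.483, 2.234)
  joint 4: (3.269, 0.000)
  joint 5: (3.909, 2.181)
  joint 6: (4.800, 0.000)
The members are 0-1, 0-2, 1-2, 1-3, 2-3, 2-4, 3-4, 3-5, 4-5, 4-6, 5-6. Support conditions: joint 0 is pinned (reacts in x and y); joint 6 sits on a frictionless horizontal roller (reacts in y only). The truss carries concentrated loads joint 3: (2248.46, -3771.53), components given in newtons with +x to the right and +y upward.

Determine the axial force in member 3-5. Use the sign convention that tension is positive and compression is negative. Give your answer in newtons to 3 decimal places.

N=7 nodes, M=11 members, R=3 reactions → 2N=14, M+R=14
member 0 (0-1): L=2.4191, (cx,cy)=(0.3588,0.9334)
member 1 (0-2): L=1.4810, (cx,cy)=(1.0000,0.0000)
member 2 (1-2): L=2.3397, (cx,cy)=(0.2620,-0.9651)
member 3 (1-3): L=1.6152, (cx,cy)=(0.9999,-0.0149)
member 4 (2-3): L=2.4484, (cx,cy)=(0.4092,0.9124)
member 5 (2-4): L=1.7880, (cx,cy)=(1.0000,0.0000)
member 6 (3-4): L=2.3682, (cx,cy)=(0.3319,-0.9433)
member 7 (3-5): L=1.4270, (cx,cy)=(0.9993,-0.0371)
member 8 (4-5): L=2.2730, (cx,cy)=(0.2816,0.9595)
member 9 (4-6): L=1.5310, (cx,cy)=(1.0000,0.0000)
member 10 (5-6): L=2.3560, (cx,cy)=(0.3782,-0.9257)
solve A·x = −loads:
  F[0-1] = -829.3018 N (compression)
  F[0-2] = +2546.0242 N (tension)
  F[1-2] = +809.9460 N (tension)
  F[1-3] = -509.8232 N (compression)
  F[2-3] = -856.6770 N (compression)
  F[2-4] = +3108.8164 N (tension)
  F[3-4] = -3095.5562 N (compression)
  F[3-5] = -2082.8623 N (compression)
  F[4-5] = +3043.2189 N (tension)
  F[4-6] = +1224.5436 N (tension)
  F[5-6] = -3237.9352 N (compression)
  Rx@0 = -2248.4600 N
  Ry@0 = +774.0782 N
  Ry@6 = +2997.4518 N

-2082.862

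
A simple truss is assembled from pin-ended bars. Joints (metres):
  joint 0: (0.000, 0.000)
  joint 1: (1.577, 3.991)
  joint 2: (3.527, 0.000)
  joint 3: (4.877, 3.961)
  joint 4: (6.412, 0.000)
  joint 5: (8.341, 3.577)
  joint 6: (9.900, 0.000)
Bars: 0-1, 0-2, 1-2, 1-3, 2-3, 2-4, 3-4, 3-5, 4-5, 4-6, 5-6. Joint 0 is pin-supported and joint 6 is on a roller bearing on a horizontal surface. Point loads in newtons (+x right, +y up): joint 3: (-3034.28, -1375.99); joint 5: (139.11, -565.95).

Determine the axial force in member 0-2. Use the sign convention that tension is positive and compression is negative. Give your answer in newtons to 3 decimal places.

-2124.246

N=7 nodes, M=11 members, R=3 reactions → 2N=14, M+R=14
member 0 (0-1): L=4.2913, (cx,cy)=(0.3675,0.9300)
member 1 (0-2): L=3.5270, (cx,cy)=(1.0000,0.0000)
member 2 (1-2): L=4.4419, (cx,cy)=(0.4390,-0.8985)
member 3 (1-3): L=3.3001, (cx,cy)=(1.0000,-0.0091)
member 4 (2-3): L=4.1847, (cx,cy)=(0.3226,0.9465)
member 5 (2-4): L=2.8850, (cx,cy)=(1.0000,0.0000)
member 6 (3-4): L=4.2480, (cx,cy)=(0.3613,-0.9324)
member 7 (3-5): L=3.4852, (cx,cy)=(0.9939,-0.1102)
member 8 (4-5): L=4.0640, (cx,cy)=(0.4747,0.8802)
member 9 (4-6): L=3.4880, (cx,cy)=(1.0000,0.0000)
member 10 (5-6): L=3.9020, (cx,cy)=(0.3995,-0.9167)
solve A·x = −loads:
  F[0-1] = -2097.8094 N (compression)
  F[0-2] = -2124.2457 N (compression)
  F[1-2] = +2188.9740 N (tension)
  F[1-3] = -1731.9558 N (compression)
  F[2-3] = -2077.8571 N (compression)
  F[2-4] = -492.9671 N (compression)
  F[3-4] = +565.8620 N (tension)
  F[3-5] = +430.2255 N (tension)
  F[4-5] = -599.4612 N (compression)
  F[4-6] = -3.9575 N (compression)
  F[5-6] = +9.9052 N (tension)
  Rx@0 = +2895.1700 N
  Ry@0 = +1951.0202 N
  Ry@6 = -9.0802 N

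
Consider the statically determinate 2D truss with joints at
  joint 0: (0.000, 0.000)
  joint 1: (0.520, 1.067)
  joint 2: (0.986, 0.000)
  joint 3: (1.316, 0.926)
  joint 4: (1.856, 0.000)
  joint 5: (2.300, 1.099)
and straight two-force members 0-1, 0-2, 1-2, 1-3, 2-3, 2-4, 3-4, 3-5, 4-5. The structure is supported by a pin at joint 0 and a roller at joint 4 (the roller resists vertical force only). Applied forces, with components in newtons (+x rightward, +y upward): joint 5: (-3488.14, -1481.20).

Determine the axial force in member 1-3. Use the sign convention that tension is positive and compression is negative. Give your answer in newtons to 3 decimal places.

N=6 nodes, M=9 members, R=3 reactions → 2N=12, M+R=12
member 0 (0-1): L=1.1870, (cx,cy)=(0.4381,0.8989)
member 1 (0-2): L=0.9860, (cx,cy)=(1.0000,0.0000)
member 2 (1-2): L=1.1643, (cx,cy)=(0.4002,-0.9164)
member 3 (1-3): L=0.8084, (cx,cy)=(0.9847,-0.1744)
member 4 (2-3): L=0.9830, (cx,cy)=(0.3357,0.9420)
member 5 (2-4): L=0.8700, (cx,cy)=(1.0000,0.0000)
member 6 (3-4): L=1.0719, (cx,cy)=(0.5038,-0.8638)
member 7 (3-5): L=0.9991, (cx,cy)=(0.9849,0.1732)
member 8 (4-5): L=1.1853, (cx,cy)=(0.3746,0.9272)
solve A·x = −loads:
  F[0-1] = -1903.4914 N (compression)
  F[0-2] = -2654.2363 N (compression)
  F[1-2] = +2198.4400 N (tension)
  F[1-3] = -1740.4712 N (compression)
  F[2-3] = -2138.7899 N (compression)
  F[2-4] = -1056.3736 N (compression)
  F[3-4] = +1347.7028 N (tension)
  F[3-5] = -3158.3885 N (compression)
  F[4-5] = -1007.6695 N (compression)
  Rx@0 = +3488.1400 N
  Ry@0 = +1711.1062 N
  Ry@4 = -229.9062 N

-1740.471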